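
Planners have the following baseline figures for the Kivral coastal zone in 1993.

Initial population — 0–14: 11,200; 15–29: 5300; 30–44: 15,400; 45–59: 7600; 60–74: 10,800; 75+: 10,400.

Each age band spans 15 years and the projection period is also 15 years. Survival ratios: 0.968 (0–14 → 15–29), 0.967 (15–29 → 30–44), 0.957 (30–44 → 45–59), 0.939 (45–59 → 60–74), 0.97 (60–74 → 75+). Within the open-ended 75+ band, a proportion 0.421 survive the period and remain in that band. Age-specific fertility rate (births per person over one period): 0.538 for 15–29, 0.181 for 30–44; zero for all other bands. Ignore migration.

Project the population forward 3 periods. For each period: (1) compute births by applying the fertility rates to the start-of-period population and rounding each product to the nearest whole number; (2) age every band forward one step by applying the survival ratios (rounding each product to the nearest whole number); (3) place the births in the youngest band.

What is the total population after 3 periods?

[period 1]
Births: 5300 * 0.538 = 2851  |  15400 * 0.181 = 2787 → total 5638
15–29: 11200 * 0.968 = 10842
30–44: 5300 * 0.967 = 5125
45–59: 15400 * 0.957 = 14738
60–74: 7600 * 0.939 = 7136
75+: 10800 * 0.97 + 10400 * 0.421 = 10476 + 4378 = 14854
→ [5638, 10842, 5125, 14738, 7136, 14854]
[period 2]
Births: 10842 * 0.538 = 5833  |  5125 * 0.181 = 928 → total 6761
15–29: 5638 * 0.968 = 5458
30–44: 10842 * 0.967 = 10484
45–59: 5125 * 0.957 = 4905
60–74: 14738 * 0.939 = 13839
75+: 7136 * 0.97 + 14854 * 0.421 = 6922 + 6254 = 13176
→ [6761, 5458, 10484, 4905, 13839, 13176]
[period 3]
Births: 5458 * 0.538 = 2936  |  10484 * 0.181 = 1898 → total 4834
15–29: 6761 * 0.968 = 6545
30–44: 5458 * 0.967 = 5278
45–59: 10484 * 0.957 = 10033
60–74: 4905 * 0.939 = 4606
75+: 13839 * 0.97 + 13176 * 0.421 = 13424 + 5547 = 18971
→ [4834, 6545, 5278, 10033, 4606, 18971]
Total after period 3: 4834 + 6545 + 5278 + 10033 + 4606 + 18971 = 50267

50267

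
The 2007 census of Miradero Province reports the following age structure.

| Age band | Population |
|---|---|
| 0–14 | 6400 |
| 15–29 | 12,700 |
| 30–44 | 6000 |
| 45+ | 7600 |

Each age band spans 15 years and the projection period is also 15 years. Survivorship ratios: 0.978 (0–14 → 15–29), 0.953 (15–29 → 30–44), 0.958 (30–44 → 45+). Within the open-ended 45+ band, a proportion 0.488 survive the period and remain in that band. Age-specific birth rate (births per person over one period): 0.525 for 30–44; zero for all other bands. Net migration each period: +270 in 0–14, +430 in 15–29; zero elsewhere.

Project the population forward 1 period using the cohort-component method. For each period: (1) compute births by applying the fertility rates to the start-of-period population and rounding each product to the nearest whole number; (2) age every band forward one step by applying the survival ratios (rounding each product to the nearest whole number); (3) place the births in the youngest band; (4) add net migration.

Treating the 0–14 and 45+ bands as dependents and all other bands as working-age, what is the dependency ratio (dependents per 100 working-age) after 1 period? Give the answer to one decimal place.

Call the bands 1 to 4, youngest first.
Period 1.
Births: 6000 × 0.525 = 3150
Band 2: 6400 × 0.978 = 6259
Band 3: 12700 × 0.953 = 12103
Band 4: 6000 × 0.958 + 7600 × 0.488 = 5748 + 3709 = 9457
Net migration: Band 1 + 270 → 3420; Band 2 + 430 → 6689
Population now: 0–14=3420, 15–29=6689, 30–44=12103, 45+=9457
Dependents (band 0–14 + band 45+) = 3420 + 9457 = 12877; working-age = 18792; ratio = 12877/18792 × 100 = 68.5

68.5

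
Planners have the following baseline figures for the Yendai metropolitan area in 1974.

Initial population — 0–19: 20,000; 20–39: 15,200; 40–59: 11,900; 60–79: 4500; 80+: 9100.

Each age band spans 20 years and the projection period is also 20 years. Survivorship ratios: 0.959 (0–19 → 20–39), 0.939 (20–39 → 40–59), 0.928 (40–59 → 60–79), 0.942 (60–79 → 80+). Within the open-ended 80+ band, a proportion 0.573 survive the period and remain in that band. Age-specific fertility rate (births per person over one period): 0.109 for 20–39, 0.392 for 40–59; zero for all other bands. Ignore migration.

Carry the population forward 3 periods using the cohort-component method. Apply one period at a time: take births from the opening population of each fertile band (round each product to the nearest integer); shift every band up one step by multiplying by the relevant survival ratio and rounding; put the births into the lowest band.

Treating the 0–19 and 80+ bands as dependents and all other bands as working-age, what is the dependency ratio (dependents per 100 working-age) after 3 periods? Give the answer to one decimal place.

98.3

Call the groups 1 to 5, youngest first.
Period 1.
Births: 15200 × 0.109 = 1657, 11900 × 0.392 = 4665 ⇒ total 6322
Group 2: 20000 × 0.959 = 19180
Group 3: 15200 × 0.939 = 14273
Group 4: 11900 × 0.928 = 11043
Group 5: 4500 × 0.942 + 9100 × 0.573 = 4239 + 5214 = 9453
End of period: [6322, 19180, 14273, 11043, 9453]
Period 2.
Births: 19180 × 0.109 = 2091, 14273 × 0.392 = 5595 ⇒ total 7686
Group 2: 6322 × 0.959 = 6063
Group 3: 19180 × 0.939 = 18010
Group 4: 14273 × 0.928 = 13245
Group 5: 11043 × 0.942 + 9453 × 0.573 = 10403 + 5417 = 15820
End of period: [7686, 6063, 18010, 13245, 15820]
Period 3.
Births: 6063 × 0.109 = 661, 18010 × 0.392 = 7060 ⇒ total 7721
Group 2: 7686 × 0.959 = 7371
Group 3: 6063 × 0.939 = 5693
Group 4: 18010 × 0.928 = 16713
Group 5: 13245 × 0.942 + 15820 × 0.573 = 12477 + 9065 = 21542
End of period: [7721, 7371, 5693, 16713, 21542]
Dependents (band 0–19 + band 80+) = 7721 + 21542 = 29263; working-age = 29777; ratio = 29263/29777 × 100 = 98.3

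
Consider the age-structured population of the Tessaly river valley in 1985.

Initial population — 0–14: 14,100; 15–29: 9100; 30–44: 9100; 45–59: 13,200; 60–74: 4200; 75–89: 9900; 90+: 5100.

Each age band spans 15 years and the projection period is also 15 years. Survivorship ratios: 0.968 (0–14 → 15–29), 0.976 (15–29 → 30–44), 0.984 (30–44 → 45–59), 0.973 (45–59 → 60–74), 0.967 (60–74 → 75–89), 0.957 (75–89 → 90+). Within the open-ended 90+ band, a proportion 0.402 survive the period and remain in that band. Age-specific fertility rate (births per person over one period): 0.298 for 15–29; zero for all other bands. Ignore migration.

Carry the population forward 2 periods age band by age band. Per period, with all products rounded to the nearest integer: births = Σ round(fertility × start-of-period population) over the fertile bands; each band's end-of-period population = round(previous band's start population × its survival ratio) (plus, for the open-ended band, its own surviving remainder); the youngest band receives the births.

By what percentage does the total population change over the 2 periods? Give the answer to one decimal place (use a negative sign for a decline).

Period 1.
Births: 9100 × 0.298 = 2712
15–29: 14100 × 0.968 = 13649
30–44: 9100 × 0.976 = 8882
45–59: 9100 × 0.984 = 8954
60–74: 13200 × 0.973 = 12844
75–89: 4200 × 0.967 = 4061
90+: 9900 × 0.957 + 5100 × 0.402 = 9474 + 2050 = 11524
→ [2712, 13649, 8882, 8954, 12844, 4061, 11524]
Period 2.
Births: 13649 × 0.298 = 4067
15–29: 2712 × 0.968 = 2625
30–44: 13649 × 0.976 = 13321
45–59: 8882 × 0.984 = 8740
60–74: 8954 × 0.973 = 8712
75–89: 12844 × 0.967 = 12420
90+: 4061 × 0.957 + 11524 × 0.402 = 3886 + 4633 = 8519
→ [4067, 2625, 13321, 8740, 8712, 12420, 8519]
Total: 64700 → 58404; change = -6296; percentage change = -9.7%

-9.7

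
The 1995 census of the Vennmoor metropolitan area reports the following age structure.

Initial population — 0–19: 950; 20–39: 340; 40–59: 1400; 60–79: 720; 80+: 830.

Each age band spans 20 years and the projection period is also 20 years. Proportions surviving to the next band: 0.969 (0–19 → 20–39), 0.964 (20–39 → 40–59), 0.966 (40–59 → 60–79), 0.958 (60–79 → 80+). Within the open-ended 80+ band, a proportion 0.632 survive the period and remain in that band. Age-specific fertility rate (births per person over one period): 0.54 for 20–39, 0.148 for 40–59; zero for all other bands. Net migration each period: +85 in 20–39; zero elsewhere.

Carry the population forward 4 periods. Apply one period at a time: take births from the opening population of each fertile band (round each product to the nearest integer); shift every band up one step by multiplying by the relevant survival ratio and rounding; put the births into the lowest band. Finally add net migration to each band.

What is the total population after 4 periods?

(Groups numbered youngest = 1 to oldest = 5.)
[period 1]
Births: 340 * 0.54 = 184 ; 1400 * 0.148 = 207 → 391
Group 2: 950 * 0.969 = 921
Group 3: 340 * 0.964 = 328
Group 4: 1400 * 0.966 = 1352
Group 5: 720 * 0.958 + 830 * 0.632 = 690 + 525 = 1215
Net migration: Group 2 + 85 → 1006
End of period: [391, 1006, 328, 1352, 1215]
[period 2]
Births: 1006 * 0.54 = 543 ; 328 * 0.148 = 49 → 592
Group 2: 391 * 0.969 = 379
Group 3: 1006 * 0.964 = 970
Group 4: 328 * 0.966 = 317
Group 5: 1352 * 0.958 + 1215 * 0.632 = 1295 + 768 = 2063
Net migration: Group 2 + 85 → 464
End of period: [592, 464, 970, 317, 2063]
[period 3]
Births: 464 * 0.54 = 251 ; 970 * 0.148 = 144 → 395
Group 2: 592 * 0.969 = 574
Group 3: 464 * 0.964 = 447
Group 4: 970 * 0.966 = 937
Group 5: 317 * 0.958 + 2063 * 0.632 = 304 + 1304 = 1608
Net migration: Group 2 + 85 → 659
End of period: [395, 659, 447, 937, 1608]
[period 4]
Births: 659 * 0.54 = 356 ; 447 * 0.148 = 66 → 422
Group 2: 395 * 0.969 = 383
Group 3: 659 * 0.964 = 635
Group 4: 447 * 0.966 = 432
Group 5: 937 * 0.958 + 1608 * 0.632 = 898 + 1016 = 1914
Net migration: Group 2 + 85 → 468
End of period: [422, 468, 635, 432, 1914]
Total after period 4: 422 + 468 + 635 + 432 + 1914 = 3871

3871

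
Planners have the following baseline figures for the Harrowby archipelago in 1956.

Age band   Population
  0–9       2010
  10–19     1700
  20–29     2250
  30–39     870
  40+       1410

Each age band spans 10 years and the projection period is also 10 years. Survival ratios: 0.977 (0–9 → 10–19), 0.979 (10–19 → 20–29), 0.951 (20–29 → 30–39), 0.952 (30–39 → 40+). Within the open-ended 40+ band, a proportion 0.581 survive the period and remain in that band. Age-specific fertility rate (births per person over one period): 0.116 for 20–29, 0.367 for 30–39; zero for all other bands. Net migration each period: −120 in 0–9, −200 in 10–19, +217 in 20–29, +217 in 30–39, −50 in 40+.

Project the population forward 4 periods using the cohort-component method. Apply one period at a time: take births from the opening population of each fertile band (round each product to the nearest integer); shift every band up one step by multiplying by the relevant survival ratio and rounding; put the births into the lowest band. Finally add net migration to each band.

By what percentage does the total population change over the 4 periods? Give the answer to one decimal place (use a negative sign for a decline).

After projecting period 1:
Births: 2250 × 0.116 = 261 ; 870 × 0.367 = 319 — total 580
10–19: 2010 × 0.977 = 1964
20–29: 1700 × 0.979 = 1664
30–39: 2250 × 0.951 = 2140
40+: 870 × 0.952 + 1410 × 0.581 = 828 + 819 = 1647
Net migration: 0–9 − 120 → 460; 10–19 − 200 → 1764; 20–29 + 217 → 1881; 30–39 + 217 → 2357; 40+ − 50 → 1597
→ [460, 1764, 1881, 2357, 1597]
After projecting period 2:
Births: 1881 × 0.116 = 218 ; 2357 × 0.367 = 865 — total 1083
10–19: 460 × 0.977 = 449
20–29: 1764 × 0.979 = 1727
30–39: 1881 × 0.951 = 1789
40+: 2357 × 0.952 + 1597 × 0.581 = 2244 + 928 = 3172
Net migration: 0–9 − 120 → 963; 10–19 − 200 → 249; 20–29 + 217 → 1944; 30–39 + 217 → 2006; 40+ − 50 → 3122
→ [963, 249, 1944, 2006, 3122]
After projecting period 3:
Births: 1944 × 0.116 = 226 ; 2006 × 0.367 = 736 — total 962
10–19: 963 × 0.977 = 941
20–29: 249 × 0.979 = 244
30–39: 1944 × 0.951 = 1849
40+: 2006 × 0.952 + 3122 × 0.581 = 1910 + 1814 = 3724
Net migration: 0–9 − 120 → 842; 10–19 − 200 → 741; 20–29 + 217 → 461; 30–39 + 217 → 2066; 40+ − 50 → 3674
→ [842, 741, 461, 2066, 3674]
After projecting period 4:
Births: 461 × 0.116 = 53 ; 2066 × 0.367 = 758 — total 811
10–19: 842 × 0.977 = 823
20–29: 741 × 0.979 = 725
30–39: 461 × 0.951 = 438
40+: 2066 × 0.952 + 3674 × 0.581 = 1967 + 2135 = 4102
Net migration: 0–9 − 120 → 691; 10–19 − 200 → 623; 20–29 + 217 → 942; 30–39 + 217 → 655; 40+ − 50 → 4052
→ [691, 623, 942, 655, 4052]
Total: 8240 → 6963; change = -1277; percentage change = -15.5%

-15.5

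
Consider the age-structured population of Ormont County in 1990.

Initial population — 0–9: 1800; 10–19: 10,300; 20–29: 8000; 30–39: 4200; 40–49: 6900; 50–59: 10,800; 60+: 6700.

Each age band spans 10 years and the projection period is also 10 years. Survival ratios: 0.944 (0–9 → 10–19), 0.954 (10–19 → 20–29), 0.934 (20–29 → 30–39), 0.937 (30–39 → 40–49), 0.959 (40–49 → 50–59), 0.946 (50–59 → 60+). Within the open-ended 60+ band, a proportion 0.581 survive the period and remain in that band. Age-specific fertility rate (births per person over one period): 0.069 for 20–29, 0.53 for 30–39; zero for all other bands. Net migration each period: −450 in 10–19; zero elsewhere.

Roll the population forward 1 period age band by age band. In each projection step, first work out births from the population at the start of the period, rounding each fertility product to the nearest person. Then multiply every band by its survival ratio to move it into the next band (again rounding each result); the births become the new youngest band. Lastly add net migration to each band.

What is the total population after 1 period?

45987

(Bands numbered youngest = 1 to oldest = 7.)
After projecting period 1:
Births: 8000 × 0.069 = 552  |  4200 × 0.53 = 2226 → 2778
Band 2: 1800 × 0.944 = 1699
Band 3: 10300 × 0.954 = 9826
Band 4: 8000 × 0.934 = 7472
Band 5: 4200 × 0.937 = 3935
Band 6: 6900 × 0.959 = 6617
Band 7: 10800 × 0.946 + 6700 × 0.581 = 10217 + 3893 = 14110
Net migration: Band 2 − 450 → 1249
End of period: [2778, 1249, 9826, 7472, 3935, 6617, 14110]
Total after period 1: 2778 + 1249 + 9826 + 7472 + 3935 + 6617 + 14110 = 45987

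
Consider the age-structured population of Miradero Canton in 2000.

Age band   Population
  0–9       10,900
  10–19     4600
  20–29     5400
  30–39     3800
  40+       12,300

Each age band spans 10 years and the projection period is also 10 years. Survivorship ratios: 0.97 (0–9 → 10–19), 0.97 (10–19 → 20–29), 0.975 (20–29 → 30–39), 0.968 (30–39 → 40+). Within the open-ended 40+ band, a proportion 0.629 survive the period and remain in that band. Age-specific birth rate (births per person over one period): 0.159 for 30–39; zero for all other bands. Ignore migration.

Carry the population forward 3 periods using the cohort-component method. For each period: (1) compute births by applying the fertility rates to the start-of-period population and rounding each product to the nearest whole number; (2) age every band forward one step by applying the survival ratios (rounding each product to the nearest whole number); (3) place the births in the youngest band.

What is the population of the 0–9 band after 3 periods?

692

[period 1]
Births: 3800 × 0.159 = 604
10–19: 10900 × 0.97 = 10573
20–29: 4600 × 0.97 = 4462
30–39: 5400 × 0.975 = 5265
40+: 3800 × 0.968 + 12300 × 0.629 = 3678 + 7737 = 11415
→ [604, 10573, 4462, 5265, 11415]
[period 2]
Births: 5265 × 0.159 = 837
10–19: 604 × 0.97 = 586
20–29: 10573 × 0.97 = 10256
30–39: 4462 × 0.975 = 4350
40+: 5265 × 0.968 + 11415 × 0.629 = 5097 + 7180 = 12277
→ [837, 586, 10256, 4350, 12277]
[period 3]
Births: 4350 × 0.159 = 692
10–19: 837 × 0.97 = 812
20–29: 586 × 0.97 = 568
30–39: 10256 × 0.975 = 10000
40+: 4350 × 0.968 + 12277 × 0.629 = 4211 + 7722 = 11933
→ [692, 812, 568, 10000, 11933]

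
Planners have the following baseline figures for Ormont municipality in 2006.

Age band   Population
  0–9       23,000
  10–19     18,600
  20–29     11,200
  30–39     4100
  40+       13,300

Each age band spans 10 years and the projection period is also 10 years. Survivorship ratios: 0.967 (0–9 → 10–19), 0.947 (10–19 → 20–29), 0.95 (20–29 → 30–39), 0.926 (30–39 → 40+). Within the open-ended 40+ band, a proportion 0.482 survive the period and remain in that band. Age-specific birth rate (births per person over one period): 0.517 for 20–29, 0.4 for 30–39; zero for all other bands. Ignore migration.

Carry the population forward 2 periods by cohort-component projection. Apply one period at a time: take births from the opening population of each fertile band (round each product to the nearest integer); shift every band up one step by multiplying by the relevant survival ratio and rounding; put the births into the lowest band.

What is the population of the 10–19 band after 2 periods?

7185

After projecting period 1:
Births: 11200 × 0.517 = 5790, 4100 × 0.4 = 1640 — total 7430
10–19: 23000 × 0.967 = 22241
20–29: 18600 × 0.947 = 17614
30–39: 11200 × 0.95 = 10640
40+: 4100 × 0.926 + 13300 × 0.482 = 3797 + 6411 = 10208
Population now: 0–9=7430, 10–19=22241, 20–29=17614, 30–39=10640, 40+=10208
After projecting period 2:
Births: 17614 × 0.517 = 9106, 10640 × 0.4 = 4256 — total 13362
10–19: 7430 × 0.967 = 7185
20–29: 22241 × 0.947 = 21062
30–39: 17614 × 0.95 = 16733
40+: 10640 × 0.926 + 10208 × 0.482 = 9853 + 4920 = 14773
Population now: 0–9=13362, 10–19=7185, 20–29=21062, 30–39=16733, 40+=14773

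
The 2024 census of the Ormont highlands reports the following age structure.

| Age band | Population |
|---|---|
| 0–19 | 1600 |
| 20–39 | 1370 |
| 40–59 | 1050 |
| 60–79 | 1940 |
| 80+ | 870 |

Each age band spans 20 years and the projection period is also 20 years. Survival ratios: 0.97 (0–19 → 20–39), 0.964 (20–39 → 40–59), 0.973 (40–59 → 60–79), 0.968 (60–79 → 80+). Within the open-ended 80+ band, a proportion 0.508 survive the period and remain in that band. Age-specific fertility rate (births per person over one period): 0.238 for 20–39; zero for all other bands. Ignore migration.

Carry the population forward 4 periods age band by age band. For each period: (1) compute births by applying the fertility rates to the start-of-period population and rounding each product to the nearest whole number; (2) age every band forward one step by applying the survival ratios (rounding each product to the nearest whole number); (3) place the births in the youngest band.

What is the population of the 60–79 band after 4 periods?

297

Period 1:
Births: 1370 × 0.238 = 326
20–39: 1600 × 0.97 = 1552
40–59: 1370 × 0.964 = 1321
60–79: 1050 × 0.973 = 1022
80+: 1940 × 0.968 + 870 × 0.508 = 1878 + 442 = 2320
Population now: 0–19=326, 20–39=1552, 40–59=1321, 60–79=1022, 80+=2320
Period 2:
Births: 1552 × 0.238 = 369
20–39: 326 × 0.97 = 316
40–59: 1552 × 0.964 = 1496
60–79: 1321 × 0.973 = 1285
80+: 1022 × 0.968 + 2320 × 0.508 = 989 + 1179 = 2168
Population now: 0–19=369, 20–39=316, 40–59=1496, 60–79=1285, 80+=2168
Period 3:
Births: 316 × 0.238 = 75
20–39: 369 × 0.97 = 358
40–59: 316 × 0.964 = 305
60–79: 1496 × 0.973 = 1456
80+: 1285 × 0.968 + 2168 × 0.508 = 1244 + 1101 = 2345
Population now: 0–19=75, 20–39=358, 40–59=305, 60–79=1456, 80+=2345
Period 4:
Births: 358 × 0.238 = 85
20–39: 75 × 0.97 = 73
40–59: 358 × 0.964 = 345
60–79: 305 × 0.973 = 297
80+: 1456 × 0.968 + 2345 × 0.508 = 1409 + 1191 = 2600
Population now: 0–19=85, 20–39=73, 40–59=345, 60–79=297, 80+=2600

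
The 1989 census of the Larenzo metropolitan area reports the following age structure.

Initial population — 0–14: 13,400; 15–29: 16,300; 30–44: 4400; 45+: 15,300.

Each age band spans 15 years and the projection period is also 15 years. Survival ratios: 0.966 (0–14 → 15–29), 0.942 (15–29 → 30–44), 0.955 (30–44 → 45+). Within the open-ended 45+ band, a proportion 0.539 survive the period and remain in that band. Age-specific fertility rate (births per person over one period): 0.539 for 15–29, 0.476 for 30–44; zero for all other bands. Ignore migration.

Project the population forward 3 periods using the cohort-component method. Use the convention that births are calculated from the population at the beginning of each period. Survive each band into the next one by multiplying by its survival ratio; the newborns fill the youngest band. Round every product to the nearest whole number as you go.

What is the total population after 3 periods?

58334

Let group 1 be 0–14 through group 4 = 45+.
— Period 1 —
Births: 16300 * 0.539 = 8786, 4400 * 0.476 = 2094 → total 10880
Group 2: 13400 * 0.966 = 12944
Group 3: 16300 * 0.942 = 15355
Group 4: 4400 * 0.955 + 15300 * 0.539 = 4202 + 8247 = 12449
Population now: 0–14=10880, 15–29=12944, 30–44=15355, 45+=12449
— Period 2 —
Births: 12944 * 0.539 = 6977, 15355 * 0.476 = 7309 → total 14286
Group 2: 10880 * 0.966 = 10510
Group 3: 12944 * 0.942 = 12193
Group 4: 15355 * 0.955 + 12449 * 0.539 = 14664 + 6710 = 21374
Population now: 0–14=14286, 15–29=10510, 30–44=12193, 45+=21374
— Period 3 —
Births: 10510 * 0.539 = 5665, 12193 * 0.476 = 5804 → total 11469
Group 2: 14286 * 0.966 = 13800
Group 3: 10510 * 0.942 = 9900
Group 4: 12193 * 0.955 + 21374 * 0.539 = 11644 + 11521 = 23165
Population now: 0–14=11469, 15–29=13800, 30–44=9900, 45+=23165
Total after period 3: 11469 + 13800 + 9900 + 23165 = 58334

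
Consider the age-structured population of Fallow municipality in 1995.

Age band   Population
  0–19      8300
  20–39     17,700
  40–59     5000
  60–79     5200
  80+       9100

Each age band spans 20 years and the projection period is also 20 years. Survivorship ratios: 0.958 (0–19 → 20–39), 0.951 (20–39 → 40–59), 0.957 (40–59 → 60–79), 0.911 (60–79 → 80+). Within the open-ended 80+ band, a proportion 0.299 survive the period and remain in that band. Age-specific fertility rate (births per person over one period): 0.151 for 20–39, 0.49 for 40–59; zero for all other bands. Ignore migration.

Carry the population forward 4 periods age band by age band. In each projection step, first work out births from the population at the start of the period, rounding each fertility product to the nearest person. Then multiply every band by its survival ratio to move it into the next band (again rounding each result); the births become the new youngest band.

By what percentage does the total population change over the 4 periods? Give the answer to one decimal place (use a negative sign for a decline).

Call the groups 1 to 5, youngest first.
Period 1:
Births: 17700 * 0.151 = 2673, 5000 * 0.49 = 2450 — total 5123
Group 2: 8300 * 0.958 = 7951
Group 3: 17700 * 0.951 = 16833
Group 4: 5000 * 0.957 = 4785
Group 5: 5200 * 0.911 + 9100 * 0.299 = 4737 + 2721 = 7458
End of period: [5123, 7951, 16833, 4785, 7458]
Period 2:
Births: 7951 * 0.151 = 1201, 16833 * 0.49 = 8248 — total 9449
Group 2: 5123 * 0.958 = 4908
Group 3: 7951 * 0.951 = 7561
Group 4: 16833 * 0.957 = 16109
Group 5: 4785 * 0.911 + 7458 * 0.299 = 4359 + 2230 = 6589
End of period: [9449, 4908, 7561, 16109, 6589]
Period 3:
Births: 4908 * 0.151 = 741, 7561 * 0.49 = 3705 — total 4446
Group 2: 9449 * 0.958 = 9052
Group 3: 4908 * 0.951 = 4668
Group 4: 7561 * 0.957 = 7236
Group 5: 16109 * 0.911 + 6589 * 0.299 = 14675 + 1970 = 16645
End of period: [4446, 9052, 4668, 7236, 16645]
Period 4:
Births: 9052 * 0.151 = 1367, 4668 * 0.49 = 2287 — total 3654
Group 2: 4446 * 0.958 = 4259
Group 3: 9052 * 0.951 = 8608
Group 4: 4668 * 0.957 = 4467
Group 5: 7236 * 0.911 + 16645 * 0.299 = 6592 + 4977 = 11569
End of period: [3654, 4259, 8608, 4467, 11569]
Total: 45300 → 32557; change = -12743; percentage change = -28.1%

-28.1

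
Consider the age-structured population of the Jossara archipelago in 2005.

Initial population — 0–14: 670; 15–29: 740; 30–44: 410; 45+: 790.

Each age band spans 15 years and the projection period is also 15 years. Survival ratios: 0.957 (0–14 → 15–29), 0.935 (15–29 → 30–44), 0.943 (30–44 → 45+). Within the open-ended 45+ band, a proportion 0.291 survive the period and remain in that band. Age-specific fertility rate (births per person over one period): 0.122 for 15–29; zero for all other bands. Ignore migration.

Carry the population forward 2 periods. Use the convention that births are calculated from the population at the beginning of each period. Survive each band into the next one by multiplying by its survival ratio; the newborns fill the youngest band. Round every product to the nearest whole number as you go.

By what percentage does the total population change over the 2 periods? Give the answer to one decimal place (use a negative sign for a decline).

Period 1:
Births: 740 * 0.122 = 90
15–29: 670 * 0.957 = 641
30–44: 740 * 0.935 = 692
45+: 410 * 0.943 + 790 * 0.291 = 387 + 230 = 617
End of period: [90, 641, 692, 617]
Period 2:
Births: 641 * 0.122 = 78
15–29: 90 * 0.957 = 86
30–44: 641 * 0.935 = 599
45+: 692 * 0.943 + 617 * 0.291 = 653 + 180 = 833
End of period: [78, 86, 599, 833]
Total: 2610 → 1596; change = -1014; percentage change = -38.9%

-38.9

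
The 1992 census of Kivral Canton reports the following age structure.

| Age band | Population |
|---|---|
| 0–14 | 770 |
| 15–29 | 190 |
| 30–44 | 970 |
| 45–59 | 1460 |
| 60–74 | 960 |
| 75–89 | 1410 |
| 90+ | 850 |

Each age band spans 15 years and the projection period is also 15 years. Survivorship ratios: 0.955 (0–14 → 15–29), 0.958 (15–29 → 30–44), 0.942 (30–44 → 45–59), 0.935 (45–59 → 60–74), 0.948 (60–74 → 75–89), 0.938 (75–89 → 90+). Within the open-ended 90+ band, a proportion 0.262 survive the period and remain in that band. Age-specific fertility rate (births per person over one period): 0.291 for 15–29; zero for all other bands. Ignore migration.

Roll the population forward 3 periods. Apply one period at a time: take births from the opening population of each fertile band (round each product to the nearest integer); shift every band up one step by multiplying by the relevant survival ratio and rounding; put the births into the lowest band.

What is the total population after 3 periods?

Let group 1 be 0–14 through group 7 = 90+.
After projecting period 1:
Births: 190 * 0.291 = 55
Group 2: 770 * 0.955 = 735
Group 3: 190 * 0.958 = 182
Group 4: 970 * 0.942 = 914
Group 5: 1460 * 0.935 = 1365
Group 6: 960 * 0.948 = 910
Group 7: 1410 * 0.938 + 850 * 0.262 = 1323 + 223 = 1546
→ [55, 735, 182, 914, 1365, 910, 1546]
After projecting period 2:
Births: 735 * 0.291 = 214
Group 2: 55 * 0.955 = 53
Group 3: 735 * 0.958 = 704
Group 4: 182 * 0.942 = 171
Group 5: 914 * 0.935 = 855
Group 6: 1365 * 0.948 = 1294
Group 7: 910 * 0.938 + 1546 * 0.262 = 854 + 405 = 1259
→ [214, 53, 704, 171, 855, 1294, 1259]
After projecting period 3:
Births: 53 * 0.291 = 15
Group 2: 214 * 0.955 = 204
Group 3: 53 * 0.958 = 51
Group 4: 704 * 0.942 = 663
Group 5: 171 * 0.935 = 160
Group 6: 855 * 0.948 = 811
Group 7: 1294 * 0.938 + 1259 * 0.262 = 1214 + 330 = 1544
→ [15, 204, 51, 663, 160, 811, 1544]
Total after period 3: 15 + 204 + 51 + 663 + 160 + 811 + 1544 = 3448

3448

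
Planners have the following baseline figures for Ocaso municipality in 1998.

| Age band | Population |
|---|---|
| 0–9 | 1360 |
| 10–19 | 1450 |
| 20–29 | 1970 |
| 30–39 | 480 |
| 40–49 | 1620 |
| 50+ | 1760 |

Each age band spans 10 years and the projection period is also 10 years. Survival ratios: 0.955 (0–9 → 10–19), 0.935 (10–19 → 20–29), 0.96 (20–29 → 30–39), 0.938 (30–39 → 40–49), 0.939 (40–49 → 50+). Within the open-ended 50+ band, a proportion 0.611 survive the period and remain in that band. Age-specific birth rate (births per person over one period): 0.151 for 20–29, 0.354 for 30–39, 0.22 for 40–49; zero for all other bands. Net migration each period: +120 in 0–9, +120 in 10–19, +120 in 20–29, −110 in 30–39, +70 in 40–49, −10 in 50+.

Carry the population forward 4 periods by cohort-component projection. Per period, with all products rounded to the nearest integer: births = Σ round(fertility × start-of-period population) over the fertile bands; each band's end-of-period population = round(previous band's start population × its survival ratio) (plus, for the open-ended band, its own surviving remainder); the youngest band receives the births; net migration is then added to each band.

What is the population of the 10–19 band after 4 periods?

1251

Period 1:
Births: 1970 × 0.151 = 297 ; 480 × 0.354 = 170 ; 1620 × 0.22 = 356 → 823
10–19: 1360 × 0.955 = 1299
20–29: 1450 × 0.935 = 1356
30–39: 1970 × 0.96 = 1891
40–49: 480 × 0.938 = 450
50+: 1620 × 0.939 + 1760 × 0.611 = 1521 + 1075 = 2596
Net migration: 0–9 + 120 → 943; 10–19 + 120 → 1419; 20–29 + 120 → 1476; 30–39 − 110 → 1781; 40–49 + 70 → 520; 50+ − 10 → 2586
→ [943, 1419, 1476, 1781, 520, 2586]
Period 2:
Births: 1476 × 0.151 = 223 ; 1781 × 0.354 = 630 ; 520 × 0.22 = 114 → 967
10–19: 943 × 0.955 = 901
20–29: 1419 × 0.935 = 1327
30–39: 1476 × 0.96 = 1417
40–49: 1781 × 0.938 = 1671
50+: 520 × 0.939 + 2586 × 0.611 = 488 + 1580 = 2068
Net migration: 0–9 + 120 → 1087; 10–19 + 120 → 1021; 20–29 + 120 → 1447; 30–39 − 110 → 1307; 40–49 + 70 → 1741; 50+ − 10 → 2058
→ [1087, 1021, 1447, 1307, 1741, 2058]
Period 3:
Births: 1447 × 0.151 = 218 ; 1307 × 0.354 = 463 ; 1741 × 0.22 = 383 → 1064
10–19: 1087 × 0.955 = 1038
20–29: 1021 × 0.935 = 955
30–39: 1447 × 0.96 = 1389
40–49: 1307 × 0.938 = 1226
50+: 1741 × 0.939 + 2058 × 0.611 = 1635 + 1257 = 2892
Net migration: 0–9 + 120 → 1184; 10–19 + 120 → 1158; 20–29 + 120 → 1075; 30–39 − 110 → 1279; 40–49 + 70 → 1296; 50+ − 10 → 2882
→ [1184, 1158, 1075, 1279, 1296, 2882]
Period 4:
Births: 1075 × 0.151 = 162 ; 1279 × 0.354 = 453 ; 1296 × 0.22 = 285 → 900
10–19: 1184 × 0.955 = 1131
20–29: 1158 × 0.935 = 1083
30–39: 1075 × 0.96 = 1032
40–49: 1279 × 0.938 = 1200
50+: 1296 × 0.939 + 2882 × 0.611 = 1217 + 1761 = 2978
Net migration: 0–9 + 120 → 1020; 10–19 + 120 → 1251; 20–29 + 120 → 1203; 30–39 − 110 → 922; 40–49 + 70 → 1270; 50+ − 10 → 2968
→ [1020, 1251, 1203, 922, 1270, 2968]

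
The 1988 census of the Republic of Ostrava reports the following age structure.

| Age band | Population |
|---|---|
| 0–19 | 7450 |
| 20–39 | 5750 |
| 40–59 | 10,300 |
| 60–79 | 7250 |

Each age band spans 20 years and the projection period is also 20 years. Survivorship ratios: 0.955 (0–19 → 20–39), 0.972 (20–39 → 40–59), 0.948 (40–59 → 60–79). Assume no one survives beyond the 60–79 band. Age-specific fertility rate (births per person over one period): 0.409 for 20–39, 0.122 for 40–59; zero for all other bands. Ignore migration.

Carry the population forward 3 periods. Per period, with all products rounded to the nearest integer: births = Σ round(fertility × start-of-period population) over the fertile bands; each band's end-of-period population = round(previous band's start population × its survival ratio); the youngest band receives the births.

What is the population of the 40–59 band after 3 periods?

[period 1]
Births: 5750 × 0.409 = 2352, 10300 × 0.122 = 1257 → total 3609
20–39: 7450 × 0.955 = 7115
40–59: 5750 × 0.972 = 5589
60–79: 10300 × 0.948 = 9764
Population now: 0–19=3609, 20–39=7115, 40–59=5589, 60–79=9764
[period 2]
Births: 7115 × 0.409 = 2910, 5589 × 0.122 = 682 → total 3592
20–39: 3609 × 0.955 = 3447
40–59: 7115 × 0.972 = 6916
60–79: 5589 × 0.948 = 5298
Population now: 0–19=3592, 20–39=3447, 40–59=6916, 60–79=5298
[period 3]
Births: 3447 × 0.409 = 1410, 6916 × 0.122 = 844 → total 2254
20–39: 3592 × 0.955 = 3430
40–59: 3447 × 0.972 = 3350
60–79: 6916 × 0.948 = 6556
Population now: 0–19=2254, 20–39=3430, 40–59=3350, 60–79=6556

3350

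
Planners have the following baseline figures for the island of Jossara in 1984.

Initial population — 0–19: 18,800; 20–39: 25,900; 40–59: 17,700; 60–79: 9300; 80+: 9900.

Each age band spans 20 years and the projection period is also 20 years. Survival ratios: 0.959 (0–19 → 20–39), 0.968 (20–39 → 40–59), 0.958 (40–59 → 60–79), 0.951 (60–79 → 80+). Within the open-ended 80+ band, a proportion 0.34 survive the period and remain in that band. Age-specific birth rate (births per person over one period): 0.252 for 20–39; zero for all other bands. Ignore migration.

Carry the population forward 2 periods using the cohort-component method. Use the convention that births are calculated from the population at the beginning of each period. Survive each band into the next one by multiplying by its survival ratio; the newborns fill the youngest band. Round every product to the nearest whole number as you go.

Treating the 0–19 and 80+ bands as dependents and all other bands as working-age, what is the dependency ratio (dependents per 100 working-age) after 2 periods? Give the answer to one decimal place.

Call the bands 1 to 5, youngest first.
Period 1:
Births: 25900 × 0.252 = 6527
Band 2: 18800 × 0.959 = 18029
Band 3: 25900 × 0.968 = 25071
Band 4: 17700 × 0.958 = 16957
Band 5: 9300 × 0.951 + 9900 × 0.34 = 8844 + 3366 = 12210
→ [6527, 18029, 25071, 16957, 12210]
Period 2:
Births: 18029 × 0.252 = 4543
Band 2: 6527 × 0.959 = 6259
Band 3: 18029 × 0.968 = 17452
Band 4: 25071 × 0.958 = 24018
Band 5: 16957 × 0.951 + 12210 × 0.34 = 16126 + 4151 = 20277
→ [4543, 6259, 17452, 24018, 20277]
Dependents (band 0–19 + band 80+) = 4543 + 20277 = 24820; working-age = 47729; ratio = 24820/47729 × 100 = 52.0

52.0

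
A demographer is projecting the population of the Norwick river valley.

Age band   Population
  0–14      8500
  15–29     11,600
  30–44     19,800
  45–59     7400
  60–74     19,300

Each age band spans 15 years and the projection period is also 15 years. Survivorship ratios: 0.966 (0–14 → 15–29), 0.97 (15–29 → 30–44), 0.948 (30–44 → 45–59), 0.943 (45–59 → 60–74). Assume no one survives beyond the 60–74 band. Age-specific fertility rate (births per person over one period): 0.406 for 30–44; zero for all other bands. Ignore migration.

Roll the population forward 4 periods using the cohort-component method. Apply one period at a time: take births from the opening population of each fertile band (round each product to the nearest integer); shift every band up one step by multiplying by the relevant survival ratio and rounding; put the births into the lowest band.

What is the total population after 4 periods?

24725

After projecting period 1:
Births: 19800 * 0.406 = 8039
15–29: 8500 * 0.966 = 8211
30–44: 11600 * 0.97 = 11252
45–59: 19800 * 0.948 = 18770
60–74: 7400 * 0.943 = 6978
End of period: [8039, 8211, 11252, 18770, 6978]
After projecting period 2:
Births: 11252 * 0.406 = 4568
15–29: 8039 * 0.966 = 7766
30–44: 8211 * 0.97 = 7965
45–59: 11252 * 0.948 = 10667
60–74: 18770 * 0.943 = 17700
End of period: [4568, 7766, 7965, 10667, 17700]
After projecting period 3:
Births: 7965 * 0.406 = 3234
15–29: 4568 * 0.966 = 4413
30–44: 7766 * 0.97 = 7533
45–59: 7965 * 0.948 = 7551
60–74: 10667 * 0.943 = 10059
End of period: [3234, 4413, 7533, 7551, 10059]
After projecting period 4:
Births: 7533 * 0.406 = 3058
15–29: 3234 * 0.966 = 3124
30–44: 4413 * 0.97 = 4281
45–59: 7533 * 0.948 = 7141
60–74: 7551 * 0.943 = 7121
End of period: [3058, 3124, 4281, 7141, 7121]
Total after period 4: 3058 + 3124 + 4281 + 7141 + 7121 = 24725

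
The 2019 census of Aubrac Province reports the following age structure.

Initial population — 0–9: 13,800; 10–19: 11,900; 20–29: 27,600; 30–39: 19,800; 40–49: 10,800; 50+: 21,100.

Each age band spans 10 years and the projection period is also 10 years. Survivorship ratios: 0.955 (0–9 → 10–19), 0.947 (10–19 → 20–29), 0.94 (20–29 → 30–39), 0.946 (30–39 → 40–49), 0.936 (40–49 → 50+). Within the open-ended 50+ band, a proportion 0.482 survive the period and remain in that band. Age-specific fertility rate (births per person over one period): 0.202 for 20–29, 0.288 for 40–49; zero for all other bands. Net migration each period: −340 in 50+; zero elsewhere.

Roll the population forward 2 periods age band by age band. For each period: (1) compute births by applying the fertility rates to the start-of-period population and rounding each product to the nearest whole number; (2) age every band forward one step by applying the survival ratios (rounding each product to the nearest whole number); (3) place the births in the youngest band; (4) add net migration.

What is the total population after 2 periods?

Period 1.
Births: 27600 × 0.202 = 5575 ; 10800 × 0.288 = 3110 — total 8685
10–19: 13800 × 0.955 = 13179
20–29: 11900 × 0.947 = 11269
30–39: 27600 × 0.94 = 25944
40–49: 19800 × 0.946 = 18731
50+: 10800 × 0.936 + 21100 × 0.482 = 10109 + 10170 = 20279
Net migration: 50+ − 340 → 19939
Giving 8685 / 13179 / 11269 / 25944 / 18731 / 19939.
Period 2.
Births: 11269 × 0.202 = 2276 ; 18731 × 0.288 = 5395 — total 7671
10–19: 8685 × 0.955 = 8294
20–29: 13179 × 0.947 = 12481
30–39: 11269 × 0.94 = 10593
40–49: 25944 × 0.946 = 24543
50+: 18731 × 0.936 + 19939 × 0.482 = 17532 + 9611 = 27143
Net migration: 50+ − 340 → 26803
Giving 7671 / 8294 / 12481 / 10593 / 24543 / 26803.
Total after period 2: 7671 + 8294 + 12481 + 10593 + 24543 + 26803 = 90385

90385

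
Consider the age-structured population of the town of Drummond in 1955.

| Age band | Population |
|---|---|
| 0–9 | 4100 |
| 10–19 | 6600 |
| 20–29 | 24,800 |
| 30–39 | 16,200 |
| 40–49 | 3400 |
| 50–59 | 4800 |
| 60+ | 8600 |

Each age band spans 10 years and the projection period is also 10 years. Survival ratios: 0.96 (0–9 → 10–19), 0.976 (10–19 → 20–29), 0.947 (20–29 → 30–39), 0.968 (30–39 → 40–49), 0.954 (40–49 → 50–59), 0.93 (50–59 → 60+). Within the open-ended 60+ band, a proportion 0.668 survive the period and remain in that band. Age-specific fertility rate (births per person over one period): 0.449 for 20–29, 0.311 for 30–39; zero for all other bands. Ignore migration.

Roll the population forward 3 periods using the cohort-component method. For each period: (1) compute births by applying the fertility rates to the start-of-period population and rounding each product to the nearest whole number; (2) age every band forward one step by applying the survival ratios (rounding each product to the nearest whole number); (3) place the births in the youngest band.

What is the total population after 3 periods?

80280

After projecting period 1:
Births: 24800 × 0.449 = 11135 ; 16200 × 0.311 = 5038 ⇒ total 16173
10–19: 4100 × 0.96 = 3936
20–29: 6600 × 0.976 = 6442
30–39: 24800 × 0.947 = 23486
40–49: 16200 × 0.968 = 15682
50–59: 3400 × 0.954 = 3244
60+: 4800 × 0.93 + 8600 × 0.668 = 4464 + 5745 = 10209
→ [16173, 3936, 6442, 23486, 15682, 3244, 10209]
After projecting period 2:
Births: 6442 × 0.449 = 2892 ; 23486 × 0.311 = 7304 ⇒ total 10196
10–19: 16173 × 0.96 = 15526
20–29: 3936 × 0.976 = 3842
30–39: 6442 × 0.947 = 6101
40–49: 23486 × 0.968 = 22734
50–59: 15682 × 0.954 = 14961
60+: 3244 × 0.93 + 10209 × 0.668 = 3017 + 6820 = 9837
→ [10196, 15526, 3842, 6101, 22734, 14961, 9837]
After projecting period 3:
Births: 3842 × 0.449 = 1725 ; 6101 × 0.311 = 1897 ⇒ total 3622
10–19: 10196 × 0.96 = 9788
20–29: 15526 × 0.976 = 15153
30–39: 3842 × 0.947 = 3638
40–49: 6101 × 0.968 = 5906
50–59: 22734 × 0.954 = 21688
60+: 14961 × 0.93 + 9837 × 0.668 = 13914 + 6571 = 20485
→ [3622, 9788, 15153, 3638, 5906, 21688, 20485]
Total after period 3: 3622 + 9788 + 15153 + 3638 + 5906 + 21688 + 20485 = 80280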